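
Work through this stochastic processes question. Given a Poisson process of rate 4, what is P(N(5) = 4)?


P(N(t)=k) = (lambda*t)^k * exp(-lambda*t) / k!
lambda*t = 20
= 20^4 * exp(-20) / 4!
= 160000 * 2.0612e-09 / 24
= 1.3741e-05

1.3741e-05


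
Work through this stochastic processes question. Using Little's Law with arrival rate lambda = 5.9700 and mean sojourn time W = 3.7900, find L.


Little's Law: L = lambda * W
= 5.9700 * 3.7900
= 22.6263

22.6263


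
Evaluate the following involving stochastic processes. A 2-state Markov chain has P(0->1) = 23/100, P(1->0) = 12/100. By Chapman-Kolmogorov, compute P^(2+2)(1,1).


P^4 = P^2 * P^2
Computing via matrix multiplication of the transition matrix.
Entry (1,1) of P^4 = 0.7183

0.7183


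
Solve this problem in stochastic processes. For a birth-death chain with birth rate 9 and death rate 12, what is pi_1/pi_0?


For birth-death process, pi_n/pi_0 = (lambda/mu)^n
= (9/12)^1
= 0.7500

0.7500


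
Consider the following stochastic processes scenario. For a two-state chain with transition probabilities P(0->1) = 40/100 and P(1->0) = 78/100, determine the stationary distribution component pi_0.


Stationary distribution: pi_0 = p10/(p01+p10), pi_1 = p01/(p01+p10)
p01 = 0.4000, p10 = 0.7800
pi_0 = 0.6610

0.6610


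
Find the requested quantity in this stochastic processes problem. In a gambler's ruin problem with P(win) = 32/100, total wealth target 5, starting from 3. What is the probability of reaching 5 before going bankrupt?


Gambler's ruin formula:
r = q/p = 0.6800/0.3200 = 2.1250
P(win) = (1 - r^i)/(1 - r^N)
= (1 - 2.1250^3)/(1 - 2.1250^5)
= 0.2031

0.2031


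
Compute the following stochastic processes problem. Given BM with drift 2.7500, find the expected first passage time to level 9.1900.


Expected first passage time = a/mu
= 9.1900/2.7500
= 3.3418

3.3418


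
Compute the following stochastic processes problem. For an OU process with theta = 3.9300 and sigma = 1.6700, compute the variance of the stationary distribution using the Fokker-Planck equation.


Stationary variance = sigma^2 / (2*theta)
= 1.6700^2 / (2*3.9300)
= 2.7889 / 7.8600
= 0.3548

0.3548


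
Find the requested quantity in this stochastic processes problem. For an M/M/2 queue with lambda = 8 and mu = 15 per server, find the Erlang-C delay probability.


a = lambda/mu = 0.5333
rho = a/c = 0.2667
Erlang-C formula applied:
C(c,a) = 0.1123

0.1123


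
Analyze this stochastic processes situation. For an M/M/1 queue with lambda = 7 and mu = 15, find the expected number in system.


rho = 7/15 = 0.4667
L = rho/(1-rho)
= 0.4667/0.5333
= 0.8750

0.8750


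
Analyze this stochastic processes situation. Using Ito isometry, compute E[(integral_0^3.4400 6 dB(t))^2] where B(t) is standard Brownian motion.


By Ito isometry: E[(int f dB)^2] = int f^2 dt
= 6^2 * 3.4400
= 36 * 3.4400 = 123.8400

123.8400


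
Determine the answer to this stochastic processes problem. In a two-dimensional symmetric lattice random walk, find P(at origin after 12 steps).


P = C(12,6)^2 / 4^12
= 924^2 / 16777216
= 853776 / 16777216
= 0.0509

0.0509


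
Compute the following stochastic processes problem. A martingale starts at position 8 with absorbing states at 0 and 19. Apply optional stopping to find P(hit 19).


By optional stopping theorem: E(M at tau) = M(0) = 8
P(hit 19)*19 + P(hit 0)*0 = 8
P(hit 19) = (8 - 0)/(19 - 0) = 8/19 = 0.4211

0.4211


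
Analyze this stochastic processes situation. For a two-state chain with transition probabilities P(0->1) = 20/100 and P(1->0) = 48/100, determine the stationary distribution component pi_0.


Stationary distribution: pi_0 = p10/(p01+p10), pi_1 = p01/(p01+p10)
p01 = 0.2000, p10 = 0.4800
pi_0 = 0.7059

0.7059


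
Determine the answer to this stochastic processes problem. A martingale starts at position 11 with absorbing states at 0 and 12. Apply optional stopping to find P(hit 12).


By optional stopping theorem: E(M at tau) = M(0) = 11
P(hit 12)*12 + P(hit 0)*0 = 11
P(hit 12) = (11 - 0)/(12 - 0) = 11/12 = 0.9167

0.9167


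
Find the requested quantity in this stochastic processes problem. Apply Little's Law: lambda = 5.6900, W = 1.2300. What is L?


Little's Law: L = lambda * W
= 5.6900 * 1.2300
= 6.9987

6.9987


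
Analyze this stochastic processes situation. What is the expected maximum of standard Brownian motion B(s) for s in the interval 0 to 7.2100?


E(max B(s)) = sqrt(2t/pi)
= sqrt(2*7.2100/pi)
= sqrt(4.5900)
= 2.1424

2.1424


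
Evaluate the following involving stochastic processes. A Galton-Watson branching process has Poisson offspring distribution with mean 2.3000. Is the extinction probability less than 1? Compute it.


Since mu = 2.3000 > 1, extinction prob q < 1.
Solve s = exp(mu*(s-1)) iteratively.
q = 0.1376

0.1376


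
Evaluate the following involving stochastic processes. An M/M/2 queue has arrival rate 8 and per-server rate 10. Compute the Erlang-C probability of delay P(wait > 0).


a = lambda/mu = 0.8000
rho = a/c = 0.4000
Erlang-C formula applied:
C(c,a) = 0.2286

0.2286


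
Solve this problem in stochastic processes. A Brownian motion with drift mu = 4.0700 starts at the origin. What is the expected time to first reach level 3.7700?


Expected first passage time = a/mu
= 3.7700/4.0700
= 0.9263

0.9263


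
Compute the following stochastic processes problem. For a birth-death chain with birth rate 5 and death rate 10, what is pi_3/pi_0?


For birth-death process, pi_n/pi_0 = (lambda/mu)^n
= (5/10)^3
= 0.1250

0.1250


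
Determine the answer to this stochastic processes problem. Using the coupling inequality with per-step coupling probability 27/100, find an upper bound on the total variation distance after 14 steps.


TV distance bound <= (1-delta)^n
= (1 - 0.2700)^14
= 0.7300^14
= 0.0122

0.0122


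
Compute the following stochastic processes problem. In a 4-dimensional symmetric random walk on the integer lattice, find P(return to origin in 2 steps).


P(return in 2 steps) = P(reverse first step) = 1/(2d)
= 1/8
= 0.1250

0.1250


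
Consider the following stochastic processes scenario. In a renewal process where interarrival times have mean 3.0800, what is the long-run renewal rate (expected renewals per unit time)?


Long-run renewal rate = 1/E(X)
= 1/3.0800
= 0.3247

0.3247


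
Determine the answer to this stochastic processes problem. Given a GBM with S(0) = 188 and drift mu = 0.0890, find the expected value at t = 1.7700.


E[S(t)] = S(0) * exp(mu * t)
= 188 * exp(0.0890 * 1.7700)
= 188 * 1.1706
= 220.0758

220.0758


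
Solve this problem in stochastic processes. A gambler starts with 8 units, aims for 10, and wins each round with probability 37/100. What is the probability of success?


Gambler's ruin formula:
r = q/p = 0.6300/0.3700 = 1.7027
P(win) = (1 - r^i)/(1 - r^N)
= (1 - 1.7027^8)/(1 - 1.7027^10)
= 0.3417

0.3417


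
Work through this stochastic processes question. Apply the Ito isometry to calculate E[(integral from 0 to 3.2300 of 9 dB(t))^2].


By Ito isometry: E[(int f dB)^2] = int f^2 dt
= 9^2 * 3.2300
= 81 * 3.2300 = 261.6300

261.6300


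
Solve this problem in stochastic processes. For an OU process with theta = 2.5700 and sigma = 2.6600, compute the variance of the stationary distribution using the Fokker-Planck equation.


Stationary variance = sigma^2 / (2*theta)
= 2.6600^2 / (2*2.5700)
= 7.0756 / 5.1400
= 1.3766

1.3766


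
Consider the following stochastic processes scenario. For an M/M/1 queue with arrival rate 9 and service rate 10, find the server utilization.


rho = lambda/mu
= 9/10
= 0.9000

0.9000


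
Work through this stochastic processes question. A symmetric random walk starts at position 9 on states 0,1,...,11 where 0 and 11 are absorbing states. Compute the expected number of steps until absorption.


For symmetric RW on 0,...,N with absorbing barriers, E(i) = i*(N-i)
E(9) = 9 * 2 = 18

18


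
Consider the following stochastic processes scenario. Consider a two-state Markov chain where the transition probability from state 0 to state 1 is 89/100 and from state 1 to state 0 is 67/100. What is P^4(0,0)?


Computing P^4 by matrix multiplication.
P = [[0.1100, 0.8900], [0.6700, 0.3300]]
After raising P to the power 4:
P^4(0,0) = 0.4856

0.4856


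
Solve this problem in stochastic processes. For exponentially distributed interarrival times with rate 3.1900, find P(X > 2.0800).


P(X > t) = exp(-lambda * t)
= exp(-3.1900 * 2.0800)
= exp(-6.6352) = 0.0013

0.0013


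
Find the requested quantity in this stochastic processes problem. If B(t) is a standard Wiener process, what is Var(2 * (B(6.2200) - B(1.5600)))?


Var(alpha*(B(t)-B(s))) = alpha^2 * (t-s)
= 2^2 * (6.2200 - 1.5600)
= 4 * 4.6600
= 18.6400

18.6400


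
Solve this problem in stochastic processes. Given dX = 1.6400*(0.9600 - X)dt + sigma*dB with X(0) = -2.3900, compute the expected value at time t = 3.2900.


E[X(t)] = mu + (X(0) - mu)*exp(-theta*t)
= 0.9600 + (-2.3900 - 0.9600)*exp(-1.6400*3.2900)
= 0.9600 + -3.3500 * 0.0045
= 0.9448

0.9448


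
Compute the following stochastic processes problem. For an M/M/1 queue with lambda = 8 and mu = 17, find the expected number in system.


rho = 8/17 = 0.4706
L = rho/(1-rho)
= 0.4706/0.5294
= 0.8889

0.8889


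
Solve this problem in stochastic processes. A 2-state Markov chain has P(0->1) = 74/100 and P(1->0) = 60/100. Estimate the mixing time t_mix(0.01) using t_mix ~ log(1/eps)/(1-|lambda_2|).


lambda_2 = |1 - p01 - p10| = |1 - 0.7400 - 0.6000| = 0.3400
t_mix ~ log(1/eps)/(1 - |lambda_2|)
= log(100)/(1 - 0.3400) = 4.6052/0.6600
= 6.9775

6.9775


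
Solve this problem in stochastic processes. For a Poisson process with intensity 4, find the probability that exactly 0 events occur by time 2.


P(N(t)=k) = (lambda*t)^k * exp(-lambda*t) / k!
lambda*t = 8
= 8^0 * exp(-8) / 0!
= 1 * 3.3546e-04 / 1
= 3.3546e-04

3.3546e-04


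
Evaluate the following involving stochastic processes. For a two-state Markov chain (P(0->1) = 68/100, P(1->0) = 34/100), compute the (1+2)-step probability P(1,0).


P^3 = P^1 * P^2
Computing via matrix multiplication of the transition matrix.
Entry (1,0) of P^3 = 0.3333

0.3333


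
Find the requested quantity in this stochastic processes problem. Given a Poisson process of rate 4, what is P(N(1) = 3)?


P(N(t)=k) = (lambda*t)^k * exp(-lambda*t) / k!
lambda*t = 4
= 4^3 * exp(-4) / 3!
= 64 * 0.0183 / 6
= 0.1954

0.1954


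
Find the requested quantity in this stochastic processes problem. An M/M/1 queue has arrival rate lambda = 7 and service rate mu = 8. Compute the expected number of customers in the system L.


rho = 7/8 = 0.8750
L = rho/(1-rho)
= 0.8750/0.1250
= 7.0000

7.0000


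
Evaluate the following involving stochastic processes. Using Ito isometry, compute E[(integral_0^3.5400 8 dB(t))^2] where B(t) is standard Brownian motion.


By Ito isometry: E[(int f dB)^2] = int f^2 dt
= 8^2 * 3.5400
= 64 * 3.5400 = 226.5600

226.5600


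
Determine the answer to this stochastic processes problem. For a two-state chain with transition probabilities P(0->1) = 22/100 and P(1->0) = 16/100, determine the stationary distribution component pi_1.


Stationary distribution: pi_0 = p10/(p01+p10), pi_1 = p01/(p01+p10)
p01 = 0.2200, p10 = 0.1600
pi_1 = 0.5789

0.5789


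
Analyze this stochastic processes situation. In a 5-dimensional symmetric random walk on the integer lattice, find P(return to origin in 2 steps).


P(return in 2 steps) = P(reverse first step) = 1/(2d)
= 1/10
= 0.1000

0.1000


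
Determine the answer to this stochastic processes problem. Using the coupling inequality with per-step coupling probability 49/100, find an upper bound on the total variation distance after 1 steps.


TV distance bound <= (1-delta)^n
= (1 - 0.4900)^1
= 0.5100^1
= 0.5100

0.5100


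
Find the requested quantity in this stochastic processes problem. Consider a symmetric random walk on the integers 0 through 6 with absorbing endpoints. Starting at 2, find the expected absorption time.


For symmetric RW on 0,...,N with absorbing barriers, E(i) = i*(N-i)
E(2) = 2 * 4 = 8

8


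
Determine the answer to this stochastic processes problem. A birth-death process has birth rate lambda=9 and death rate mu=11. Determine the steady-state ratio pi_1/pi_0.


For birth-death process, pi_n/pi_0 = (lambda/mu)^n
= (9/11)^1
= 0.8182

0.8182


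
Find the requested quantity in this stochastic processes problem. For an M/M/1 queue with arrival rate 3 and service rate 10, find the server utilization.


rho = lambda/mu
= 3/10
= 0.3000

0.3000


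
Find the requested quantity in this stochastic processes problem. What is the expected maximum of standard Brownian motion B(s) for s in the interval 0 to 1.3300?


E(max B(s)) = sqrt(2t/pi)
= sqrt(2*1.3300/pi)
= sqrt(0.8467)
= 0.9202

0.9202


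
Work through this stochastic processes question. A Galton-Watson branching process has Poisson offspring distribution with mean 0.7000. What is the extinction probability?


Since mu = 0.7000 <= 1, extinction probability = 1.

1.0000


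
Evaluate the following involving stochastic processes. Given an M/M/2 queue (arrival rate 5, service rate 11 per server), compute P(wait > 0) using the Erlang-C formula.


a = lambda/mu = 0.4545
rho = a/c = 0.2273
Erlang-C formula applied:
C(c,a) = 0.0842

0.0842


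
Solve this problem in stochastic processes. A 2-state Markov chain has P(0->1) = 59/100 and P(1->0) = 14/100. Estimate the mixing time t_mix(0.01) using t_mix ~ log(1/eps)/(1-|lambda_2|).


lambda_2 = |1 - p01 - p10| = |1 - 0.5900 - 0.1400| = 0.2700
t_mix ~ log(1/eps)/(1 - |lambda_2|)
= log(100)/(1 - 0.2700) = 4.6052/0.7300
= 6.3085

6.3085


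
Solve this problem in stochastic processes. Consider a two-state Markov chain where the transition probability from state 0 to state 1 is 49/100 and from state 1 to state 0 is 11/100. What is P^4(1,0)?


Computing P^4 by matrix multiplication.
P = [[0.5100, 0.4900], [0.1100, 0.8900]]
After raising P to the power 4:
P^4(1,0) = 0.1786

0.1786


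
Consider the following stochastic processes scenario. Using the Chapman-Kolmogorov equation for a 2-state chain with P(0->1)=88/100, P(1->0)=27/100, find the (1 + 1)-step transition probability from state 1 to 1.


P^2 = P^1 * P^1
Computing via matrix multiplication of the transition matrix.
Entry (1,1) of P^2 = 0.7705

0.7705


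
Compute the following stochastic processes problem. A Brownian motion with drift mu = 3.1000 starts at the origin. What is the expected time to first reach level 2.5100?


Expected first passage time = a/mu
= 2.5100/3.1000
= 0.8097

0.8097


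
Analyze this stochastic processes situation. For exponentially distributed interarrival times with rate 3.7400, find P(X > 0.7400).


P(X > t) = exp(-lambda * t)
= exp(-3.7400 * 0.7400)
= exp(-2.7676) = 0.0628

0.0628


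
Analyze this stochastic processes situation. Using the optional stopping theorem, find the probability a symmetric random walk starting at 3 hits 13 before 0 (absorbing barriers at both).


By optional stopping theorem: E(M at tau) = M(0) = 3
P(hit 13)*13 + P(hit 0)*0 = 3
P(hit 13) = (3 - 0)/(13 - 0) = 3/13 = 0.2308

0.2308


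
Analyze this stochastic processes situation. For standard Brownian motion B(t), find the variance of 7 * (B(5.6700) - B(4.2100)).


Var(alpha*(B(t)-B(s))) = alpha^2 * (t-s)
= 7^2 * (5.6700 - 4.2100)
= 49 * 1.4600
= 71.5400

71.5400


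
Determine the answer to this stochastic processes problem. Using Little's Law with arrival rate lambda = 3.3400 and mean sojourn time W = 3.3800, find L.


Little's Law: L = lambda * W
= 3.3400 * 3.3800
= 11.2892

11.2892


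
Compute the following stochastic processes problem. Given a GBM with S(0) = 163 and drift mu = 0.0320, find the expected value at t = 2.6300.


E[S(t)] = S(0) * exp(mu * t)
= 163 * exp(0.0320 * 2.6300)
= 163 * 1.0878
= 177.3119

177.3119


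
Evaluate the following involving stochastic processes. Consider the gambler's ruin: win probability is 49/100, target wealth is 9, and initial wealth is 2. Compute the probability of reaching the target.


Gambler's ruin formula:
r = q/p = 0.5100/0.4900 = 1.0408
P(win) = (1 - r^i)/(1 - r^N)
= (1 - 1.0408^2)/(1 - 1.0408^9)
= 0.1922

0.1922


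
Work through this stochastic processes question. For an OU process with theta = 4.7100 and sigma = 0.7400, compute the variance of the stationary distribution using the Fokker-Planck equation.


Stationary variance = sigma^2 / (2*theta)
= 0.7400^2 / (2*4.7100)
= 0.5476 / 9.4200
= 0.0581

0.0581


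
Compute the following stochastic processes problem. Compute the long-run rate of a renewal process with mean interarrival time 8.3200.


Long-run renewal rate = 1/E(X)
= 1/8.3200
= 0.1202

0.1202


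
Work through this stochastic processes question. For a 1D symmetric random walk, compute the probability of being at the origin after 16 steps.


P(S(16) = 0) = C(16,8) / 4^8
= 12870 / 65536
= 0.1964

0.1964


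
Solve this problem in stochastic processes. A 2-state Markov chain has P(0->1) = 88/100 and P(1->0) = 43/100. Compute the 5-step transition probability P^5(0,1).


Computing P^5 by matrix multiplication.
P = [[0.1200, 0.8800], [0.4300, 0.5700]]
After raising P to the power 5:
P^5(0,1) = 0.6737

0.6737


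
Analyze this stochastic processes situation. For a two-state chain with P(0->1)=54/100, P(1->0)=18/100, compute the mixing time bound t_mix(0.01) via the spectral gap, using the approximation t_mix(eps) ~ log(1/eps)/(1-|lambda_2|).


lambda_2 = |1 - p01 - p10| = |1 - 0.5400 - 0.1800| = 0.2800
t_mix ~ log(1/eps)/(1 - |lambda_2|)
= log(100)/(1 - 0.2800) = 4.6052/0.7200
= 6.3961

6.3961


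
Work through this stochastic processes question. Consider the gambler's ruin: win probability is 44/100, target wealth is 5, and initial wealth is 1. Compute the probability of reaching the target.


Gambler's ruin formula:
r = q/p = 0.5600/0.4400 = 1.2727
P(win) = (1 - r^i)/(1 - r^N)
= (1 - 1.2727^1)/(1 - 1.2727^5)
= 0.1166

0.1166


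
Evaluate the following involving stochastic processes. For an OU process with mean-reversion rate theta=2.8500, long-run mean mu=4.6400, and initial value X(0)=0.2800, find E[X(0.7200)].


E[X(t)] = mu + (X(0) - mu)*exp(-theta*t)
= 4.6400 + (0.2800 - 4.6400)*exp(-2.8500*0.7200)
= 4.6400 + -4.3600 * 0.1285
= 4.0798

4.0798


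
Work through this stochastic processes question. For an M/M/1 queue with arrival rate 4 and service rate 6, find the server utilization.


rho = lambda/mu
= 4/6
= 0.6667

0.6667


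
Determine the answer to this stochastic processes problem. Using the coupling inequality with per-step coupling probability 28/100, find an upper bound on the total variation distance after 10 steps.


TV distance bound <= (1-delta)^n
= (1 - 0.2800)^10
= 0.7200^10
= 0.0374

0.0374


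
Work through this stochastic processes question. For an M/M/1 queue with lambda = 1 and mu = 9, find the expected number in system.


rho = 1/9 = 0.1111
L = rho/(1-rho)
= 0.1111/0.8889
= 0.1250

0.1250


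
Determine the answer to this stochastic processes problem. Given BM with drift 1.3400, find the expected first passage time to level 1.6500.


Expected first passage time = a/mu
= 1.6500/1.3400
= 1.2313

1.2313


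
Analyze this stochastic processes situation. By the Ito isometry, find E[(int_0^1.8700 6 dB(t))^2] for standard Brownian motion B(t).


By Ito isometry: E[(int f dB)^2] = int f^2 dt
= 6^2 * 1.8700
= 36 * 1.8700 = 67.3200

67.3200


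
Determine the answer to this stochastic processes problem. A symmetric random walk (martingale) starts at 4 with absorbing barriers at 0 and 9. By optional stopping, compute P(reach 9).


By optional stopping theorem: E(M at tau) = M(0) = 4
P(hit 9)*9 + P(hit 0)*0 = 4
P(hit 9) = (4 - 0)/(9 - 0) = 4/9 = 0.4444

0.4444


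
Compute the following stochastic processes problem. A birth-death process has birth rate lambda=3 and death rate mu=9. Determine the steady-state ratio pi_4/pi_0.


For birth-death process, pi_n/pi_0 = (lambda/mu)^n
= (3/9)^4
= 0.0123

0.0123


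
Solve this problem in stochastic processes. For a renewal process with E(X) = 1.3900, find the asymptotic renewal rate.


Long-run renewal rate = 1/E(X)
= 1/1.3900
= 0.7194

0.7194


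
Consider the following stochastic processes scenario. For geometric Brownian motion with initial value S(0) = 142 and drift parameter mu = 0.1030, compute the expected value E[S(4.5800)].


E[S(t)] = S(0) * exp(mu * t)
= 142 * exp(0.1030 * 4.5800)
= 142 * 1.6028
= 227.5948

227.5948


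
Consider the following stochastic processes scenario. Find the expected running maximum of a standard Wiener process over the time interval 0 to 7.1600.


E(max B(s)) = sqrt(2t/pi)
= sqrt(2*7.1600/pi)
= sqrt(4.5582)
= 2.1350

2.1350


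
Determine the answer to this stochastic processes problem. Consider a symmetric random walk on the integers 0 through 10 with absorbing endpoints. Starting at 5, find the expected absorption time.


For symmetric RW on 0,...,N with absorbing barriers, E(i) = i*(N-i)
E(5) = 5 * 5 = 25

25


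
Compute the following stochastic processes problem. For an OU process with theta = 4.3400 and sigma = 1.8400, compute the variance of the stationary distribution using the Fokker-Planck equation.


Stationary variance = sigma^2 / (2*theta)
= 1.8400^2 / (2*4.3400)
= 3.3856 / 8.6800
= 0.3900

0.3900


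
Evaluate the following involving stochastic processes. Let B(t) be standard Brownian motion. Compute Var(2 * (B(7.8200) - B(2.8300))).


Var(alpha*(B(t)-B(s))) = alpha^2 * (t-s)
= 2^2 * (7.8200 - 2.8300)
= 4 * 4.9900
= 19.9600

19.9600


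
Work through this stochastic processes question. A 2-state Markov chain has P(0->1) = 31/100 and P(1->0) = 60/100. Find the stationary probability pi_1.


Stationary distribution: pi_0 = p10/(p01+p10), pi_1 = p01/(p01+p10)
p01 = 0.3100, p10 = 0.6000
pi_1 = 0.3407

0.3407


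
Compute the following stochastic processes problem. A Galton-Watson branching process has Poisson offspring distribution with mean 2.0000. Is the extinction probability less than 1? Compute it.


Since mu = 2.0000 > 1, extinction prob q < 1.
Solve s = exp(mu*(s-1)) iteratively.
q = 0.2032

0.2032


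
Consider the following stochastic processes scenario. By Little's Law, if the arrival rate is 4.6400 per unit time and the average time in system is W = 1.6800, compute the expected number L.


Little's Law: L = lambda * W
= 4.6400 * 1.6800
= 7.7952

7.7952


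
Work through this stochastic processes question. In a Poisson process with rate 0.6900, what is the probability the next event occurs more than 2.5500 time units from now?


P(X > t) = exp(-lambda * t)
= exp(-0.6900 * 2.5500)
= exp(-1.7595) = 0.1721

0.1721


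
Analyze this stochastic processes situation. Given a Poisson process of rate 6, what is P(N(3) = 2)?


P(N(t)=k) = (lambda*t)^k * exp(-lambda*t) / k!
lambda*t = 18
= 18^2 * exp(-18) / 2!
= 324 * 1.5230e-08 / 2
= 2.4673e-06

2.4673e-06


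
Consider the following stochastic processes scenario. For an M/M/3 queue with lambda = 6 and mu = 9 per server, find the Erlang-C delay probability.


a = lambda/mu = 0.6667
rho = a/c = 0.2222
Erlang-C formula applied:
C(c,a) = 0.0325

0.0325


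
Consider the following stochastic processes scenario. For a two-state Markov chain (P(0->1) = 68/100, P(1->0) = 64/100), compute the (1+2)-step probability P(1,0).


P^3 = P^1 * P^2
Computing via matrix multiplication of the transition matrix.
Entry (1,0) of P^3 = 0.5007

0.5007


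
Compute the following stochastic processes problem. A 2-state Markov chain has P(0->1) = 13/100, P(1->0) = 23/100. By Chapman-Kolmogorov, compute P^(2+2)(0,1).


P^4 = P^2 * P^2
Computing via matrix multiplication of the transition matrix.
Entry (0,1) of P^4 = 0.3005

0.3005


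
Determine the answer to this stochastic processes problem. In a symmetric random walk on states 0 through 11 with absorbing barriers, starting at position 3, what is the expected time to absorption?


For symmetric RW on 0,...,N with absorbing barriers, E(i) = i*(N-i)
E(3) = 3 * 8 = 24

24


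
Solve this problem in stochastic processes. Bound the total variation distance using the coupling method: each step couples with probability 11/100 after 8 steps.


TV distance bound <= (1-delta)^n
= (1 - 0.1100)^8
= 0.8900^8
= 0.3937

0.3937


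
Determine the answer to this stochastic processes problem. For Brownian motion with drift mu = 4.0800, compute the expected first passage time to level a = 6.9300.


Expected first passage time = a/mu
= 6.9300/4.0800
= 1.6985

1.6985


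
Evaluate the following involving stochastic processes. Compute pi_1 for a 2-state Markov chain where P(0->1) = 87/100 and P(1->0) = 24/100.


Stationary distribution: pi_0 = p10/(p01+p10), pi_1 = p01/(p01+p10)
p01 = 0.8700, p10 = 0.2400
pi_1 = 0.7838

0.7838


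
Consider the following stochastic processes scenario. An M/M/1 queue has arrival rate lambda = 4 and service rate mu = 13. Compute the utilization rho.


rho = lambda/mu
= 4/13
= 0.3077

0.3077


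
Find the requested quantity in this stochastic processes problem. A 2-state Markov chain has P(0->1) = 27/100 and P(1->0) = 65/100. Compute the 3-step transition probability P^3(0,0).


Computing P^3 by matrix multiplication.
P = [[0.7300, 0.2700], [0.6500, 0.3500]]
After raising P to the power 3:
P^3(0,0) = 0.7067

0.7067


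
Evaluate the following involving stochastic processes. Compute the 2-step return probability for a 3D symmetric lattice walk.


P(return in 2 steps) = P(reverse first step) = 1/(2d)
= 1/6
= 0.1667

0.1667


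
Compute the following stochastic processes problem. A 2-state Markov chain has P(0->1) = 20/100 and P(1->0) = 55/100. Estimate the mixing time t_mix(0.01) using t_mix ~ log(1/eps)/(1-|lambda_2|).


lambda_2 = |1 - p01 - p10| = |1 - 0.2000 - 0.5500| = 0.2500
t_mix ~ log(1/eps)/(1 - |lambda_2|)
= log(100)/(1 - 0.2500) = 4.6052/0.7500
= 6.1402

6.1402


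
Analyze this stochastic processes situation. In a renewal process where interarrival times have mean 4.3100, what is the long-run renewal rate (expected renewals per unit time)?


Long-run renewal rate = 1/E(X)
= 1/4.3100
= 0.2320

0.2320


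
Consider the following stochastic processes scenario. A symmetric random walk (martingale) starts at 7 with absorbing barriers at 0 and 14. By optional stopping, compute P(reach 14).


By optional stopping theorem: E(M at tau) = M(0) = 7
P(hit 14)*14 + P(hit 0)*0 = 7
P(hit 14) = (7 - 0)/(14 - 0) = 1/2 = 0.5000

0.5000


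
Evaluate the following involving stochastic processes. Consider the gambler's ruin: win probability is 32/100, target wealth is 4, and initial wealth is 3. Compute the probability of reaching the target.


Gambler's ruin formula:
r = q/p = 0.6800/0.3200 = 2.1250
P(win) = (1 - r^i)/(1 - r^N)
= (1 - 2.1250^3)/(1 - 2.1250^4)
= 0.4433

0.4433


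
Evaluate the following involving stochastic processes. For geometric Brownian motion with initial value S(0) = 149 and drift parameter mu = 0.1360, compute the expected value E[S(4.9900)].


E[S(t)] = S(0) * exp(mu * t)
= 149 * exp(0.1360 * 4.9900)
= 149 * 1.9712
= 293.7081

293.7081


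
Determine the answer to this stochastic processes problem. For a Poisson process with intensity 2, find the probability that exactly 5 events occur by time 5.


P(N(t)=k) = (lambda*t)^k * exp(-lambda*t) / k!
lambda*t = 10
= 10^5 * exp(-10) / 5!
= 100000 * 4.5400e-05 / 120
= 0.0378

0.0378


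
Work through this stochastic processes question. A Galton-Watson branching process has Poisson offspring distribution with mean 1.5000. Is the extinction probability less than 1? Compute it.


Since mu = 1.5000 > 1, extinction prob q < 1.
Solve s = exp(mu*(s-1)) iteratively.
q = 0.4172

0.4172


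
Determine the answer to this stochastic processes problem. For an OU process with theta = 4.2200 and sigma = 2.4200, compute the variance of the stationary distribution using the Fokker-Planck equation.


Stationary variance = sigma^2 / (2*theta)
= 2.4200^2 / (2*4.2200)
= 5.8564 / 8.4400
= 0.6939

0.6939


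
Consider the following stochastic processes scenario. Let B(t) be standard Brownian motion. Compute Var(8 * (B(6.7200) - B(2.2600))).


Var(alpha*(B(t)-B(s))) = alpha^2 * (t-s)
= 8^2 * (6.7200 - 2.2600)
= 64 * 4.4600
= 285.4400

285.4400


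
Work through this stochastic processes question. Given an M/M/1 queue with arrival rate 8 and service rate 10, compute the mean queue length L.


rho = 8/10 = 0.8000
L = rho/(1-rho)
= 0.8000/0.2000
= 4.0000

4.0000


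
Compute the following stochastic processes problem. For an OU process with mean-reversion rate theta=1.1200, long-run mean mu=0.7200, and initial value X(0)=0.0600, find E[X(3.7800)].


E[X(t)] = mu + (X(0) - mu)*exp(-theta*t)
= 0.7200 + (0.0600 - 0.7200)*exp(-1.1200*3.7800)
= 0.7200 + -0.6600 * 0.0145
= 0.7104

0.7104


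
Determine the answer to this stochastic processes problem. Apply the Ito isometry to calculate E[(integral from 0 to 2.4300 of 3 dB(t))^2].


By Ito isometry: E[(int f dB)^2] = int f^2 dt
= 3^2 * 2.4300
= 9 * 2.4300 = 21.8700

21.8700


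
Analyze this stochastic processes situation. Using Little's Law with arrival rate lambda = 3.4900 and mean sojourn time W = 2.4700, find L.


Little's Law: L = lambda * W
= 3.4900 * 2.4700
= 8.6203

8.6203


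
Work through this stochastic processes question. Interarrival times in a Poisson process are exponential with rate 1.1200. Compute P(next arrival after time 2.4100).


P(X > t) = exp(-lambda * t)
= exp(-1.1200 * 2.4100)
= exp(-2.6992) = 0.0673

0.0673


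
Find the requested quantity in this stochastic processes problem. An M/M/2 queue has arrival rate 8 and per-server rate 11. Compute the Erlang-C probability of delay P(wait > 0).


a = lambda/mu = 0.7273
rho = a/c = 0.3636
Erlang-C formula applied:
C(c,a) = 0.1939

0.1939


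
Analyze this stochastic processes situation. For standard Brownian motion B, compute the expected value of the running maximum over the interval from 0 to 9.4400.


E(max B(s)) = sqrt(2t/pi)
= sqrt(2*9.4400/pi)
= sqrt(6.0097)
= 2.4515

2.4515


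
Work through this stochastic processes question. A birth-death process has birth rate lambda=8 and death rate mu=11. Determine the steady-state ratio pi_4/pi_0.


For birth-death process, pi_n/pi_0 = (lambda/mu)^n
= (8/11)^4
= 0.2798

0.2798


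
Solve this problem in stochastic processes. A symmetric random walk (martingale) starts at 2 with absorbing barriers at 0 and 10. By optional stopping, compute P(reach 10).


By optional stopping theorem: E(M at tau) = M(0) = 2
P(hit 10)*10 + P(hit 0)*0 = 2
P(hit 10) = (2 - 0)/(10 - 0) = 1/5 = 0.2000

0.2000


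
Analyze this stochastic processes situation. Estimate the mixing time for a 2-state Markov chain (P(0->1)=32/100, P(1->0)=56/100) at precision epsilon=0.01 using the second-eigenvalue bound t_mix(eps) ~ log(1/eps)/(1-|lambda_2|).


lambda_2 = |1 - p01 - p10| = |1 - 0.3200 - 0.5600| = 0.1200
t_mix ~ log(1/eps)/(1 - |lambda_2|)
= log(100)/(1 - 0.1200) = 4.6052/0.8800
= 5.2331

5.2331


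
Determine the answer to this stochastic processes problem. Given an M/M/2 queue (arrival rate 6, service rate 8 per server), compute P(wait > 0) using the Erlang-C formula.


a = lambda/mu = 0.7500
rho = a/c = 0.3750
Erlang-C formula applied:
C(c,a) = 0.2045

0.2045


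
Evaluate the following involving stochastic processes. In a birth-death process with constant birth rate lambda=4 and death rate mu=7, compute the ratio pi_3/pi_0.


For birth-death process, pi_n/pi_0 = (lambda/mu)^n
= (4/7)^3
= 0.1866

0.1866


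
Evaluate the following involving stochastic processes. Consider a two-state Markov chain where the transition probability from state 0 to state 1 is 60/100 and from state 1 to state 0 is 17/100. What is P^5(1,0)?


Computing P^5 by matrix multiplication.
P = [[0.4000, 0.6000], [0.1700, 0.8300]]
After raising P to the power 5:
P^5(1,0) = 0.2206

0.2206


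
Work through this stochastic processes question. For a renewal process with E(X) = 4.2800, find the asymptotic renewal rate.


Long-run renewal rate = 1/E(X)
= 1/4.2800
= 0.2336

0.2336


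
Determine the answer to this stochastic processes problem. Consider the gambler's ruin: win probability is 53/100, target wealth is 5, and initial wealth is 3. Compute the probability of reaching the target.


Gambler's ruin formula:
r = q/p = 0.4700/0.5300 = 0.8868
P(win) = (1 - r^i)/(1 - r^N)
= (1 - 0.8868^3)/(1 - 0.8868^5)
= 0.6701

0.6701


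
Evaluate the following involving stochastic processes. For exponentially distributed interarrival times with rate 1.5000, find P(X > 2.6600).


P(X > t) = exp(-lambda * t)
= exp(-1.5000 * 2.6600)
= exp(-3.9900) = 0.0185

0.0185


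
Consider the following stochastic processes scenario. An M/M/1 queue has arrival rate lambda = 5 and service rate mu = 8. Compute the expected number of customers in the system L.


rho = 5/8 = 0.6250
L = rho/(1-rho)
= 0.6250/0.3750
= 1.6667

1.6667


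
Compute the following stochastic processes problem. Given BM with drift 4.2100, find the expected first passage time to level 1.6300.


Expected first passage time = a/mu
= 1.6300/4.2100
= 0.3872

0.3872


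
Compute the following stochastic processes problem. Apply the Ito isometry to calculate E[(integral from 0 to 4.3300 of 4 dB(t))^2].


By Ito isometry: E[(int f dB)^2] = int f^2 dt
= 4^2 * 4.3300
= 16 * 4.3300 = 69.2800

69.2800


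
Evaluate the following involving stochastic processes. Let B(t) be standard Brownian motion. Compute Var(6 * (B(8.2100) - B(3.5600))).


Var(alpha*(B(t)-B(s))) = alpha^2 * (t-s)
= 6^2 * (8.2100 - 3.5600)
= 36 * 4.6500
= 167.4000

167.4000


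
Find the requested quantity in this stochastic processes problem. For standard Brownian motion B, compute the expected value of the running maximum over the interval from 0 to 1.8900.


E(max B(s)) = sqrt(2t/pi)
= sqrt(2*1.8900/pi)
= sqrt(1.2032)
= 1.0969

1.0969


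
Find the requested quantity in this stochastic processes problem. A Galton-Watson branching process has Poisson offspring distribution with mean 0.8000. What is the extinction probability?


Since mu = 0.8000 <= 1, extinction probability = 1.

1.0000


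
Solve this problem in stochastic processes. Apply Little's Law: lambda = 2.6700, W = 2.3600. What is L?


Little's Law: L = lambda * W
= 2.6700 * 2.3600
= 6.3012

6.3012


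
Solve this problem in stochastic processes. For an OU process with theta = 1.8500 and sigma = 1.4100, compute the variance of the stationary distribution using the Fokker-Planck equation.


Stationary variance = sigma^2 / (2*theta)
= 1.4100^2 / (2*1.8500)
= 1.9881 / 3.7000
= 0.5373

0.5373


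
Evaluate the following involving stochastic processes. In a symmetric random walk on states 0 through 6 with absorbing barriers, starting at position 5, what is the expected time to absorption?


For symmetric RW on 0,...,N with absorbing barriers, E(i) = i*(N-i)
E(5) = 5 * 1 = 5

5


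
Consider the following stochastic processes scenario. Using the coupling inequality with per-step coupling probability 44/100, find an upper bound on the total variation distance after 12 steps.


TV distance bound <= (1-delta)^n
= (1 - 0.4400)^12
= 0.5600^12
= 9.5117e-04

9.5117e-04


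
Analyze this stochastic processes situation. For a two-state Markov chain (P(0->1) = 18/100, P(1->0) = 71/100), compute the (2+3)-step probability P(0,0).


P^5 = P^2 * P^3
Computing via matrix multiplication of the transition matrix.
Entry (0,0) of P^5 = 0.7978

0.7978


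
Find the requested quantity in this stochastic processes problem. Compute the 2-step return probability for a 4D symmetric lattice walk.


P(return in 2 steps) = P(reverse first step) = 1/(2d)
= 1/8
= 0.1250

0.1250


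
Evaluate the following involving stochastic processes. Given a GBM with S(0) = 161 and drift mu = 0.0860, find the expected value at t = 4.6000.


E[S(t)] = S(0) * exp(mu * t)
= 161 * exp(0.0860 * 4.6000)
= 161 * 1.4853
= 239.1293

239.1293


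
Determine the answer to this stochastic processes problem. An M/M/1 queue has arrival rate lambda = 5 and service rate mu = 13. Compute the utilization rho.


rho = lambda/mu
= 5/13
= 0.3846

0.3846


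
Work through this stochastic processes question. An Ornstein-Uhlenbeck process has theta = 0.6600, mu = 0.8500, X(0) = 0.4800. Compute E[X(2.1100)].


E[X(t)] = mu + (X(0) - mu)*exp(-theta*t)
= 0.8500 + (0.4800 - 0.8500)*exp(-0.6600*2.1100)
= 0.8500 + -0.3700 * 0.2484
= 0.7581

0.7581


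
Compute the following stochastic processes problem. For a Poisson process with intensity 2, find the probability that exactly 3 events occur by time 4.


P(N(t)=k) = (lambda*t)^k * exp(-lambda*t) / k!
lambda*t = 8
= 8^3 * exp(-8) / 3!
= 512 * 3.3546e-04 / 6
= 0.0286

0.0286


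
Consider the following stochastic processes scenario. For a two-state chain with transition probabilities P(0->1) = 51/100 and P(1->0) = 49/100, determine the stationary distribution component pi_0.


Stationary distribution: pi_0 = p10/(p01+p10), pi_1 = p01/(p01+p10)
p01 = 0.5100, p10 = 0.4900
pi_0 = 0.4900

0.4900


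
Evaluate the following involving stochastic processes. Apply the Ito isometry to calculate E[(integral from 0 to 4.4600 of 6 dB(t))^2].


By Ito isometry: E[(int f dB)^2] = int f^2 dt
= 6^2 * 4.4600
= 36 * 4.4600 = 160.5600

160.5600


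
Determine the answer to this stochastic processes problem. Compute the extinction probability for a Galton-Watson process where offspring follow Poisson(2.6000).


Since mu = 2.6000 > 1, extinction prob q < 1.
Solve s = exp(mu*(s-1)) iteratively.
q = 0.0951

0.0951


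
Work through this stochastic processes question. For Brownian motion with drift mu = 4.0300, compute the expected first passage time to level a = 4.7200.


Expected first passage time = a/mu
= 4.7200/4.0300
= 1.1712

1.1712


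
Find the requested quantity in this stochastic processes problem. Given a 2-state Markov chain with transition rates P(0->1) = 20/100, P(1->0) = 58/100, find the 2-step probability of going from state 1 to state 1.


Computing P^2 by matrix multiplication.
P = [[0.8000, 0.2000], [0.5800, 0.4200]]
After raising P to the power 2:
P^2(1,1) = 0.2924

0.2924


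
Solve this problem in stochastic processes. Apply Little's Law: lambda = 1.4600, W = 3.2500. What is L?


Little's Law: L = lambda * W
= 1.4600 * 3.2500
= 4.7450

4.7450


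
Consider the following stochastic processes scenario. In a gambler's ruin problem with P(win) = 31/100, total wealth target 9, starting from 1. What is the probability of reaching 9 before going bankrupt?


Gambler's ruin formula:
r = q/p = 0.6900/0.3100 = 2.2258
P(win) = (1 - r^i)/(1 - r^N)
= (1 - 2.2258^1)/(1 - 2.2258^9)
= 9.1487e-04

9.1487e-04


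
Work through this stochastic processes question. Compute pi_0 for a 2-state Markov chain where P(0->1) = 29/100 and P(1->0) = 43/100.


Stationary distribution: pi_0 = p10/(p01+p10), pi_1 = p01/(p01+p10)
p01 = 0.2900, p10 = 0.4300
pi_0 = 0.5972

0.5972


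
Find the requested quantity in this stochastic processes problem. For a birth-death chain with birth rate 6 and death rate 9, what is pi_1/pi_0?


For birth-death process, pi_n/pi_0 = (lambda/mu)^n
= (6/9)^1
= 0.6667

0.6667


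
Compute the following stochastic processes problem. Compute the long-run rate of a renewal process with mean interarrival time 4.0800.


Long-run renewal rate = 1/E(X)
= 1/4.0800
= 0.2451

0.2451
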